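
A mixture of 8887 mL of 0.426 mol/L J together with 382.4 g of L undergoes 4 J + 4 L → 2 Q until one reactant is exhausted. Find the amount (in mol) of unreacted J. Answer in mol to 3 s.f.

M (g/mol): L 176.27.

1.62 mol

n(J) = 0.426 × 8887/1000 = 3.786 mol
n(L) = 382.4 / 176.27 = 2.169 mol
n/ν → J: 0.9465, L: 0.5423; L is limiting.
J consumed = (4/4) × 2.169 = 2.169 mol
J remaining = 3.786 − 2.169 = 1.617 mol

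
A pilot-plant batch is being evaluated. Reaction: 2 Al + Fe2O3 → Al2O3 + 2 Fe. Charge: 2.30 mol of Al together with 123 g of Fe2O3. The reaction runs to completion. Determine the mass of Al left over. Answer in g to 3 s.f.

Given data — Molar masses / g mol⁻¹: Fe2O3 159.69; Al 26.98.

n(Al) = 2.300 mol
n(Fe2O3) = 123.0 / 159.69 = 0.7702 mol
n/ν for Al = 2.300/2 = 1.150
n/ν for Fe2O3 = 0.7702/1 = 0.7702
Smallest n/ν is Fe2O3 → limiting reagent.
Al consumed = (2/1) × 0.7702 = 1.540 mol
Al remaining = 2.300 − 1.540 = 0.7600 mol
mass = 0.7600 × 26.98 = 20.50 g

20.5 g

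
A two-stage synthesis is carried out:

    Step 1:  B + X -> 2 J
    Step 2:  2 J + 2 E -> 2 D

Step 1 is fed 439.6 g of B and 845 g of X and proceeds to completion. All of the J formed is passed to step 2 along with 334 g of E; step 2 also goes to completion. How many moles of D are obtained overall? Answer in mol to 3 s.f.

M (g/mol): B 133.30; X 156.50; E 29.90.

Step 1:
n(B) = 439.6 / 133.30 = 3.298 mol
n(X) = 845.0 / 156.50 = 5.399 mol
n/ν for B = 3.298/1 = 3.298
n/ν for X = 5.399/1 = 5.399
Smallest n/ν is B → limiting reagent.
n(J) produced = (2/1) × 3.298 = 6.596 mol
Step 2:
n(J) available = 6.596 mol
n(E) = 334.0 / 29.90 = 11.17 mol
n/ν for J = 6.596/2 = 3.298
n/ν for E = 11.17/2 = 5.585
Smallest n/ν is J → limiting reagent.
n(D) = (2/2) × 6.596 = 6.596 mol

6.60 mol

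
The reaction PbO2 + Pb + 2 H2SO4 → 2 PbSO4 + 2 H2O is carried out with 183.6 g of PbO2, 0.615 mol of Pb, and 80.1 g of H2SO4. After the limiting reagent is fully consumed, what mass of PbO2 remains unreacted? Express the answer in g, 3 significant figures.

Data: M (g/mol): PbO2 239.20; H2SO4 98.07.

n(PbO2) = 183.6 / 239.20 = 0.7676 mol
n(Pb) = 0.6150 mol
n(H2SO4) = 80.10 / 98.07 = 0.8168 mol
n/ν → PbO2: 0.7676, Pb: 0.6150, H2SO4: 0.4084; H2SO4 is limiting.
PbO2 consumed = (1/2) × 0.8168 = 0.4084 mol
PbO2 remaining = 0.7676 − 0.4084 = 0.3592 mol
mass = 0.3592 × 239.20 = 85.92 g

85.9 g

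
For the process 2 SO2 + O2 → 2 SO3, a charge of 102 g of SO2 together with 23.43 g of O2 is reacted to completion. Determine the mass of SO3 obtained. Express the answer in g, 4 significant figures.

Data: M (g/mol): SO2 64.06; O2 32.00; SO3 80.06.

117.2 g

n(SO2) = 102.0 / 64.06 = 1.592 mol
n(O2) = 23.43 / 32.00 = 0.7322 mol
n/ν for SO2 = 1.592/2 = 0.7960
n/ν for O2 = 0.7322/1 = 0.7322
Smallest n/ν is O2 → limiting reagent.
n(SO3) = (2/1) × 0.7322 = 1.464 mol
mass = 1.464 × 80.06 = 117.2 g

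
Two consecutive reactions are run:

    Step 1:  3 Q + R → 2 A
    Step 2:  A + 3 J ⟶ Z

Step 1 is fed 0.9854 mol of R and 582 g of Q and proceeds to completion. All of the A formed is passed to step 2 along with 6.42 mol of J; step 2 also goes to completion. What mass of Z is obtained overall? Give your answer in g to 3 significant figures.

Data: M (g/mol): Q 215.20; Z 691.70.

1250 g

Step 1:
n(R) = 0.9854 mol
n(Q) = 582.0 / 215.20 = 2.704 mol
n/ν → R: 0.9854, Q: 0.9013; Q is limiting.
n(A) produced = (2/3) × 2.704 = 1.803 mol
Step 2:
n(A) available = 1.803 mol
n(J) = 6.420 mol
n/ν → A: 1.803, J: 2.140; A is limiting.
n(Z) = (1/1) × 1.803 = 1.803 mol
mass = 1.803 × 691.70 = 1247 g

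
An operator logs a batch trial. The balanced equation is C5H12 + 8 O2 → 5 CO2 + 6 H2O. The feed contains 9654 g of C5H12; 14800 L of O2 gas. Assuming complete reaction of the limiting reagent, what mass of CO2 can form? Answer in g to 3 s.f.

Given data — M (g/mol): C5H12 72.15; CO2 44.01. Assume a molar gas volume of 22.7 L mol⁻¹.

n(C5H12) = 9654 / 72.15 = 133.8 mol
n(O2) = 14800 / 22.7 = 652.0 mol
n/ν for C5H12 = 133.8/1 = 133.8
n/ν for O2 = 652.0/8 = 81.50
Smallest n/ν is O2 → limiting reagent.
n(CO2) = (5/8) × 652.0 = 407.5 mol
mass = 407.5 × 44.01 = 17930 g

17900 g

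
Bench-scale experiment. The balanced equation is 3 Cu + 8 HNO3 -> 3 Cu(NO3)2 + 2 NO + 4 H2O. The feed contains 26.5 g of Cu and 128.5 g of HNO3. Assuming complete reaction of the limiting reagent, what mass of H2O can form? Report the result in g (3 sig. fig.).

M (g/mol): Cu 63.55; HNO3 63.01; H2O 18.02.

n(Cu) = 26.50 / 63.55 = 0.4170 mol
n(HNO3) = 128.5 / 63.01 = 2.039 mol
n/ν → Cu: 0.1390, HNO3: 0.2549; Cu is limiting.
n(H2O) = (4/3) × 0.4170 = 0.5560 mol
mass = 0.5560 × 18.02 = 10.02 g

10.0 g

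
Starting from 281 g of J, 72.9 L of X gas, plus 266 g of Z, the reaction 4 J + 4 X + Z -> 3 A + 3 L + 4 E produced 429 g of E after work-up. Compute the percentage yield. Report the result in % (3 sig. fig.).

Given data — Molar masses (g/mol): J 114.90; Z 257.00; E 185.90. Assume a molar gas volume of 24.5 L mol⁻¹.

n(J) = 281.0 / 114.90 = 2.446 mol
n(X) = 72.90 / 24.5 = 2.976 mol
n(Z) = 266.0 / 257.00 = 1.035 mol
n/ν for J = 2.446/4 = 0.6115
n/ν for X = 2.976/4 = 0.7440
n/ν for Z = 1.035/1 = 1.035
Smallest n/ν is J → limiting reagent.
theoretical n(E) = (4/4) × 2.446 = 2.446 mol → 454.7 g
% yield = 429 / 454.7 × 100 = 94.35 %

94.4 %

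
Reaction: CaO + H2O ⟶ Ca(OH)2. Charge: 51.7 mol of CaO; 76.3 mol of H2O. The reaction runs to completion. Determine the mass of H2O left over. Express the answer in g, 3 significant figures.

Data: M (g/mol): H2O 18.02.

443 g

n(CaO) = 51.70 mol
n(H2O) = 76.30 mol
n/ν → CaO: 51.70, H2O: 76.30; CaO is limiting.
H2O consumed = (1/1) × 51.70 = 51.70 mol
H2O remaining = 76.30 − 51.70 = 24.60 mol
mass = 24.60 × 18.02 = 443.3 g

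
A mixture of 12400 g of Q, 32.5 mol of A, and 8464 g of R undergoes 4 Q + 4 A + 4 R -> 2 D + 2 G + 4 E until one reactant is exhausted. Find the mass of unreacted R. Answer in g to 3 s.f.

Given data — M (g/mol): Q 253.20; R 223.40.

n(Q) = 12400 / 253.20 = 48.97 mol
n(A) = 32.50 mol
n(R) = 8464 / 223.40 = 37.89 mol
n/ν for Q = 48.97/4 = 12.24
n/ν for A = 32.50/4 = 8.125
n/ν for R = 37.89/4 = 9.473
Smallest n/ν is A → limiting reagent.
R consumed = (4/4) × 32.50 = 32.50 mol
R remaining = 37.89 − 32.50 = 5.390 mol
mass = 5.390 × 223.40 = 1204 g

1200 g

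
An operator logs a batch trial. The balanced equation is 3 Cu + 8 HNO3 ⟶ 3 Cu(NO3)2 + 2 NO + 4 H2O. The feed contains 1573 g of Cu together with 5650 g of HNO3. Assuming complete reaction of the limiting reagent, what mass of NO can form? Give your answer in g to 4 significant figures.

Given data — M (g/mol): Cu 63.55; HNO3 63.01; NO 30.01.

495.2 g

n(Cu) = 1573 / 63.55 = 24.75 mol
n(HNO3) = 5650 / 63.01 = 89.67 mol
n/ν → Cu: 8.250, HNO3: 11.21; Cu is limiting.
n(NO) = (2/3) × 24.75 = 16.50 mol
mass = 16.50 × 30.01 = 495.2 g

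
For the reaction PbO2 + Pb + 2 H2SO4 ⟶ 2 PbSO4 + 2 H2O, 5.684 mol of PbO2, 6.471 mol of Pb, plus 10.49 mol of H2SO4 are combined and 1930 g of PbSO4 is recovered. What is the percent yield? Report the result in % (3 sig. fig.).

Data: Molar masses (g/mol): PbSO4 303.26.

60.7 %

n(PbO2) = 5.684 mol
n(Pb) = 6.471 mol
n(H2SO4) = 10.49 mol
n/ν for PbO2 = 5.684/1 = 5.684
n/ν for Pb = 6.471/1 = 6.471
n/ν for H2SO4 = 10.49/2 = 5.245
Smallest n/ν is H2SO4 → limiting reagent.
theoretical n(PbSO4) = (2/2) × 10.49 = 10.49 mol → 3181 g
% yield = 1930 / 3181 × 100 = 60.67 %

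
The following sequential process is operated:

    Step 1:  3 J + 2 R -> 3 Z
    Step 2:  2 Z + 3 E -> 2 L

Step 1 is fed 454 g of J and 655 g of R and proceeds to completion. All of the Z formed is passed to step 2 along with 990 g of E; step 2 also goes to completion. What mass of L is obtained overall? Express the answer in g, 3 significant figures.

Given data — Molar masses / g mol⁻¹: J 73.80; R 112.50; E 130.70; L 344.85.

Step 1:
n(J) = 454.0 / 73.80 = 6.152 mol
n(R) = 655.0 / 112.50 = 5.822 mol
n/ν for J = 6.152/3 = 2.051
n/ν for R = 5.822/2 = 2.911
Smallest n/ν is J → limiting reagent.
n(Z) produced = (3/3) × 6.152 = 6.152 mol
Step 2:
n(Z) available = 6.152 mol
n(E) = 990.0 / 130.70 = 7.575 mol
n/ν for Z = 6.152/2 = 3.076
n/ν for E = 7.575/3 = 2.525
Smallest n/ν is E → limiting reagent.
n(L) = (2/3) × 7.575 = 5.050 mol
mass = 5.050 × 344.85 = 1741 g

1740 g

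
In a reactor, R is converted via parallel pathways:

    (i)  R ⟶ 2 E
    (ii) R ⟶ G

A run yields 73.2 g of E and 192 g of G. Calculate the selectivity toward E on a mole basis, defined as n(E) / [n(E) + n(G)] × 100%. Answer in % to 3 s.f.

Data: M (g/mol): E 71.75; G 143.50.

n(E) = 73.2 / 71.75 = 1.020 mol
n(G) = 192 / 143.50 = 1.338 mol
selectivity = 1.020/(1.020+1.338) × 100 = 43.26 %

43.3 %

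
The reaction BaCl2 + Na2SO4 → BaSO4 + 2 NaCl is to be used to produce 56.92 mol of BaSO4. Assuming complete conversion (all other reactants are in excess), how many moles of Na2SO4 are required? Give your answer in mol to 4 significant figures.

n(BaSO4) = 56.92 mol
n(Na2SO4) = (1/1) × 56.92 = 56.92 mol

56.92 mol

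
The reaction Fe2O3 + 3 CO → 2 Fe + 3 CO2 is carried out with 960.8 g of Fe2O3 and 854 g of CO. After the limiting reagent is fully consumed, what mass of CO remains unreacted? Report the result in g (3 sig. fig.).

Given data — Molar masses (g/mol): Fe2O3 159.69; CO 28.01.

n(Fe2O3) = 960.8 / 159.69 = 6.017 mol
n(CO) = 854.0 / 28.01 = 30.49 mol
n/ν → Fe2O3: 6.017, CO: 10.16; Fe2O3 is limiting.
CO consumed = (3/1) × 6.017 = 18.05 mol
CO remaining = 30.49 − 18.05 = 12.44 mol
mass = 12.44 × 28.01 = 348.4 g

348 g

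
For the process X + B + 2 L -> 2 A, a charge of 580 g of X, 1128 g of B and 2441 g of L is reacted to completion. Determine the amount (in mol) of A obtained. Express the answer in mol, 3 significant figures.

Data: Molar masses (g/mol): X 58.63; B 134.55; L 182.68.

n(X) = 580.0 / 58.63 = 9.893 mol
n(B) = 1128 / 134.55 = 8.384 mol
n(L) = 2441 / 182.68 = 13.36 mol
n/ν for X = 9.893/1 = 9.893
n/ν for B = 8.384/1 = 8.384
n/ν for L = 13.36/2 = 6.680
Smallest n/ν is L → limiting reagent.
n(A) = (2/2) × 13.36 = 13.36 mol

13.4 mol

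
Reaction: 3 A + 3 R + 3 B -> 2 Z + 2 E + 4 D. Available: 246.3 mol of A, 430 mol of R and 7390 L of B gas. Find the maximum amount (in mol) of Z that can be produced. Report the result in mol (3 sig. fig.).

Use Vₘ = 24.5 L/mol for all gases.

164 mol

n(A) = 246.3 mol
n(R) = 430.0 mol
n(B) = 7390 / 24.5 = 301.6 mol
n/ν for A = 246.3/3 = 82.10
n/ν for R = 430.0/3 = 143.3
n/ν for B = 301.6/3 = 100.5
Smallest n/ν is A → limiting reagent.
n(Z) = (2/3) × 246.3 = 164.2 mol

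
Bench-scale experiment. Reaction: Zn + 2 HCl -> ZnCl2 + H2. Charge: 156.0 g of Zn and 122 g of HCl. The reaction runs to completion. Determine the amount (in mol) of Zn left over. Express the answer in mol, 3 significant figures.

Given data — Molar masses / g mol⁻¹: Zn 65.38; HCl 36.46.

n(Zn) = 156.0 / 65.38 = 2.386 mol
n(HCl) = 122.0 / 36.46 = 3.346 mol
n/ν for Zn = 2.386/1 = 2.386
n/ν for HCl = 3.346/2 = 1.673
Smallest n/ν is HCl → limiting reagent.
Zn consumed = (1/2) × 3.346 = 1.673 mol
Zn remaining = 2.386 − 1.673 = 0.7130 mol

0.713 mol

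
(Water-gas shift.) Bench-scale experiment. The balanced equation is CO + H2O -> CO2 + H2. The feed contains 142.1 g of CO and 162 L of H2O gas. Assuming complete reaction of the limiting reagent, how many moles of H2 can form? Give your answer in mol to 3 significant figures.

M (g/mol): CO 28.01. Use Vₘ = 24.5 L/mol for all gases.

5.07 mol

n(CO) = 142.1 / 28.01 = 5.073 mol
n(H2O) = 162.0 / 24.5 = 6.612 mol
n/ν → CO: 5.073, H2O: 6.612; CO is limiting.
n(H2) = (1/1) × 5.073 = 5.073 mol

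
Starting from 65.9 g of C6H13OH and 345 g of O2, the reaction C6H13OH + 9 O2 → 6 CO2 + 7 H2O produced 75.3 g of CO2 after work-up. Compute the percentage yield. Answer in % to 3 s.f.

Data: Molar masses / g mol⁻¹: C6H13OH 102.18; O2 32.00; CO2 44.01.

44.2 %

n(C6H13OH) = 65.90 / 102.18 = 0.6449 mol
n(O2) = 345.0 / 32.00 = 10.78 mol
n/ν for C6H13OH = 0.6449/1 = 0.6449
n/ν for O2 = 10.78/9 = 1.198
Smallest n/ν is C6H13OH → limiting reagent.
theoretical n(CO2) = (6/1) × 0.6449 = 3.869 mol → 170.3 g
% yield = 75.3 / 170.3 × 100 = 44.22 %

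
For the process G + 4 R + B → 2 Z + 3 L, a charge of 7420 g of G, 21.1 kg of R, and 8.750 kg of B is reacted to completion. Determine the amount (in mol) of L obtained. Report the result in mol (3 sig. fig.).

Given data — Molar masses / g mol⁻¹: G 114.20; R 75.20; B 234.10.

n(G) = 7420 / 114.20 = 64.97 mol
n(R) = 21.10×1000 / 75.20 = 280.6 mol
n(B) = 8.750×1000 / 234.10 = 37.38 mol
n/ν for G = 64.97/1 = 64.97
n/ν for R = 280.6/4 = 70.15
n/ν for B = 37.38/1 = 37.38
Smallest n/ν is B → limiting reagent.
n(L) = (3/1) × 37.38 = 112.1 mol

112 mol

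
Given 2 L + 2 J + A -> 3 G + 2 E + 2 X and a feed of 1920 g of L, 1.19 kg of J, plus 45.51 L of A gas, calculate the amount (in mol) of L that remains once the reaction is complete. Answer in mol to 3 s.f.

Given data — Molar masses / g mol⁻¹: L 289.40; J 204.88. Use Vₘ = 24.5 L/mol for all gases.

2.92 mol

n(L) = 1920 / 289.40 = 6.634 mol
n(J) = 1.190×1000 / 204.88 = 5.808 mol
n(A) = 45.51 / 24.5 = 1.858 mol
n/ν for L = 6.634/2 = 3.317
n/ν for J = 5.808/2 = 2.904
n/ν for A = 1.858/1 = 1.858
Smallest n/ν is A → limiting reagent.
L consumed = (2/1) × 1.858 = 3.716 mol
L remaining = 6.634 − 3.716 = 2.918 mol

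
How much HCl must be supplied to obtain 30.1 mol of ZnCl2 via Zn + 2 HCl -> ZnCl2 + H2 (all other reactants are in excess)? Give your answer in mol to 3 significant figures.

n(ZnCl2) = 30.10 mol
n(HCl) = (2/1) × 30.10 = 60.20 mol

60.2 mol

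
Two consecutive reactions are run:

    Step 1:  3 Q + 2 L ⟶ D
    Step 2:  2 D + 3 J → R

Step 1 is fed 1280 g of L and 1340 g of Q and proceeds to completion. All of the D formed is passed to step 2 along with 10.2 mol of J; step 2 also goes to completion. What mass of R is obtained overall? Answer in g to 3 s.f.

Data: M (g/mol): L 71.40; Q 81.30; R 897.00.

2460 g

Step 1:
n(L) = 1280 / 71.40 = 17.93 mol
n(Q) = 1340 / 81.30 = 16.48 mol
n/ν for L = 17.93/2 = 8.965
n/ν for Q = 16.48/3 = 5.493
Smallest n/ν is Q → limiting reagent.
n(D) produced = (1/3) × 16.48 = 5.493 mol
Step 2:
n(D) available = 5.493 mol
n(J) = 10.20 mol
n/ν for D = 5.493/2 = 2.747
n/ν for J = 10.20/3 = 3.400
Smallest n/ν is D → limiting reagent.
n(R) = (1/2) × 5.493 = 2.747 mol
mass = 2.747 × 897.00 = 2464 g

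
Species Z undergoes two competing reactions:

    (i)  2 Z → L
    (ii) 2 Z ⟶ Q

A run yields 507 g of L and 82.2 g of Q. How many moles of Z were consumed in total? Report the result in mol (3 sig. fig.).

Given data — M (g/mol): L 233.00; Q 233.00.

n(L) = 507 / 233.00 = 2.176 mol
n(Q) = 82.2 / 233.00 = 0.3528 mol
n(Z) via (i) = (2/1)×2.176 = 4.352 mol
n(Z) via (ii) = (2/1)×0.3528 = 0.7056 mol
total n(Z) = 4.352 + 0.7056 = 5.058 mol

5.06 mol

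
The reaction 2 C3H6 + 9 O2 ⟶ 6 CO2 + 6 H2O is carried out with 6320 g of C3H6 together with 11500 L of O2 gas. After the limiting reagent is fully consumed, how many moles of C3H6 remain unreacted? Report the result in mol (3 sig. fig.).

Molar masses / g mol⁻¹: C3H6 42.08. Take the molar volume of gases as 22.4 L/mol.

n(C3H6) = 6320 / 42.08 = 150.2 mol
n(O2) = 11500 / 22.4 = 513.4 mol
n/ν → C3H6: 75.10, O2: 57.04; O2 is limiting.
C3H6 consumed = (2/9) × 513.4 = 114.1 mol
C3H6 remaining = 150.2 − 114.1 = 36.10 mol

36.1 mol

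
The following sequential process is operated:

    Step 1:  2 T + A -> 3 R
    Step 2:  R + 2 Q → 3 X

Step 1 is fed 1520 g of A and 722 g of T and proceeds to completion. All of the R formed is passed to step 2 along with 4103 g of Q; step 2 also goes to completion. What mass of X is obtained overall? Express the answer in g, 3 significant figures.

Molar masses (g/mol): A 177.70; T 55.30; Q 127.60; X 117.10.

Step 1:
n(A) = 1520 / 177.70 = 8.554 mol
n(T) = 722.0 / 55.30 = 13.06 mol
n/ν for A = 8.554/1 = 8.554
n/ν for T = 13.06/2 = 6.530
Smallest n/ν is T → limiting reagent.
n(R) produced = (3/2) × 13.06 = 19.59 mol
Step 2:
n(R) available = 19.59 mol
n(Q) = 4103 / 127.60 = 32.16 mol
n/ν for R = 19.59/1 = 19.59
n/ν for Q = 32.16/2 = 16.08
Smallest n/ν is Q → limiting reagent.
n(X) = (3/2) × 32.16 = 48.24 mol
mass = 48.24 × 117.10 = 5649 g

5650 g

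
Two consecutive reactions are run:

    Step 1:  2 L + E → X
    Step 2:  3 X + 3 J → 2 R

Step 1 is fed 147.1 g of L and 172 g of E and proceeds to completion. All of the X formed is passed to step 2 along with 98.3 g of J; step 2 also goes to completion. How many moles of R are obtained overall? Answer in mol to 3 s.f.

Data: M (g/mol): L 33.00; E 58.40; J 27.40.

Step 1:
n(L) = 147.1 / 33.00 = 4.458 mol
n(E) = 172.0 / 58.40 = 2.945 mol
n/ν for L = 4.458/2 = 2.229
n/ν for E = 2.945/1 = 2.945
Smallest n/ν is L → limiting reagent.
n(X) produced = (1/2) × 4.458 = 2.229 mol
Step 2:
n(X) available = 2.229 mol
n(J) = 98.30 / 27.40 = 3.588 mol
n/ν for X = 2.229/3 = 0.7430
n/ν for J = 3.588/3 = 1.196
Smallest n/ν is X → limiting reagent.
n(R) = (2/3) × 2.229 = 1.486 mol

1.49 mol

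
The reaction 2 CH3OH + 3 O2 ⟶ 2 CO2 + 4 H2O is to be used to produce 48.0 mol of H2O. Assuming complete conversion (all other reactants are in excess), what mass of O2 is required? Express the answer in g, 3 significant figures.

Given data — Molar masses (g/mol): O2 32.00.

1150 g

n(H2O) = 48.00 mol
n(O2) = (3/4) × 48.00 = 36.00 mol
mass = 36.00 × 32.00 = 1152 g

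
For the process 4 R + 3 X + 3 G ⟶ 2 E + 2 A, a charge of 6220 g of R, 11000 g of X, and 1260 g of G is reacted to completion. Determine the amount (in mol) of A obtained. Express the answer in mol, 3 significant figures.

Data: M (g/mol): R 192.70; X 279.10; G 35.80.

16.1 mol

n(R) = 6220 / 192.70 = 32.28 mol
n(X) = 11000 / 279.10 = 39.41 mol
n(G) = 1260 / 35.80 = 35.20 mol
n/ν → R: 8.070, X: 13.14, G: 11.73; R is limiting.
n(A) = (2/4) × 32.28 = 16.14 mol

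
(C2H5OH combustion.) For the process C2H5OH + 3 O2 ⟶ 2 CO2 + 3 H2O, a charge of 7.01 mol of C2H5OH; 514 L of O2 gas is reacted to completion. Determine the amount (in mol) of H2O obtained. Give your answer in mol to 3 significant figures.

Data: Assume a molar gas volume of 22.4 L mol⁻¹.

n(C2H5OH) = 7.010 mol
n(O2) = 514.0 / 22.4 = 22.95 mol
n/ν → C2H5OH: 7.010, O2: 7.650; C2H5OH is limiting.
n(H2O) = (3/1) × 7.010 = 21.03 mol

21.0 mol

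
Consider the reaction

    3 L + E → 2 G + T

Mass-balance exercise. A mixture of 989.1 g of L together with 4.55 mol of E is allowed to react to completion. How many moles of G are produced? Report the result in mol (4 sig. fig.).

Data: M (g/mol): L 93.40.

n(L) = 989.1 / 93.40 = 10.59 mol
n(E) = 4.550 mol
n/ν for L = 10.59/3 = 3.530
n/ν for E = 4.550/1 = 4.550
Smallest n/ν is L → limiting reagent.
n(G) = (2/3) × 10.59 = 7.060 mol

7.060 mol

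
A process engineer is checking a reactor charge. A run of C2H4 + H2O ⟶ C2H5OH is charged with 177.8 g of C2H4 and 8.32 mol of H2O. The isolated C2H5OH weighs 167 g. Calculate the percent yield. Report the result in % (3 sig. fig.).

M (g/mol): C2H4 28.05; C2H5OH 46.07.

n(C2H4) = 177.8 / 28.05 = 6.339 mol
n(H2O) = 8.320 mol
n/ν → C2H4: 6.339, H2O: 8.320; C2H4 is limiting.
theoretical n(C2H5OH) = (1/1) × 6.339 = 6.339 mol → 292.0 g
% yield = 167 / 292.0 × 100 = 57.19 %

57.2 %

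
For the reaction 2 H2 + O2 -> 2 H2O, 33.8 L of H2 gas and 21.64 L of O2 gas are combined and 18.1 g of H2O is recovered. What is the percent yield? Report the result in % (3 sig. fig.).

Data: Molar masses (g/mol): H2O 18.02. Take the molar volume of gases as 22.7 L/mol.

67.5 %

n(H2) = 33.80 / 22.7 = 1.489 mol
n(O2) = 21.64 / 22.7 = 0.9533 mol
n/ν for H2 = 1.489/2 = 0.7445
n/ν for O2 = 0.9533/1 = 0.9533
Smallest n/ν is H2 → limiting reagent.
theoretical n(H2O) = (2/2) × 1.489 = 1.489 mol → 26.83 g
% yield = 18.1 / 26.83 × 100 = 67.46 %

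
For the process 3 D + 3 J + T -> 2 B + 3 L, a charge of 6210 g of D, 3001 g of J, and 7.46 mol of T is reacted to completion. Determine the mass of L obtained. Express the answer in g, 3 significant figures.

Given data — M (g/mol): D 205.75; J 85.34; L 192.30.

n(D) = 6210 / 205.75 = 30.18 mol
n(J) = 3001 / 85.34 = 35.17 mol
n(T) = 7.460 mol
n/ν → D: 10.06, J: 11.72, T: 7.460; T is limiting.
n(L) = (3/1) × 7.460 = 22.38 mol
mass = 22.38 × 192.30 = 4304 g

4300 g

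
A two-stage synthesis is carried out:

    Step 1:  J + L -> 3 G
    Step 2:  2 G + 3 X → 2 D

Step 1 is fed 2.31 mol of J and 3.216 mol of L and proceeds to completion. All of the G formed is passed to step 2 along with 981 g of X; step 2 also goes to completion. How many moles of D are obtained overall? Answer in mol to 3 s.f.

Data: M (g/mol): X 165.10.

Step 1:
n(J) = 2.310 mol
n(L) = 3.216 mol
n/ν for J = 2.310/1 = 2.310
n/ν for L = 3.216/1 = 3.216
Smallest n/ν is J → limiting reagent.
n(G) produced = (3/1) × 2.310 = 6.930 mol
Step 2:
n(G) available = 6.930 mol
n(X) = 981.0 / 165.10 = 5.942 mol
n/ν for G = 6.930/2 = 3.465
n/ν for X = 5.942/3 = 1.981
Smallest n/ν is X → limiting reagent.
n(D) = (2/3) × 5.942 = 3.961 mol

3.96 mol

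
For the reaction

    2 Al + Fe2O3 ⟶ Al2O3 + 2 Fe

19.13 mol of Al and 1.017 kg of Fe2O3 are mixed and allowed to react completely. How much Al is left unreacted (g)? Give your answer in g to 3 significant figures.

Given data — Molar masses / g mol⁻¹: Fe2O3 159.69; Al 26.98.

n(Al) = 19.13 mol
n(Fe2O3) = 1.017×1000 / 159.69 = 6.369 mol
n/ν for Al = 19.13/2 = 9.565
n/ν for Fe2O3 = 6.369/1 = 6.369
Smallest n/ν is Fe2O3 → limiting reagent.
Al consumed = (2/1) × 6.369 = 12.74 mol
Al remaining = 19.13 − 12.74 = 6.390 mol
mass = 6.390 × 26.98 = 172.4 g

172 g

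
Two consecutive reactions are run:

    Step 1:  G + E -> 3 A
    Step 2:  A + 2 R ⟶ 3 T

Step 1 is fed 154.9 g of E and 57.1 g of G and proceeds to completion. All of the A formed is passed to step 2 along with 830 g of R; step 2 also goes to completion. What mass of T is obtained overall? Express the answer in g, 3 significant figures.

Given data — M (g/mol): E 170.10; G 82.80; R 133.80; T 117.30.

Step 1:
n(E) = 154.9 / 170.10 = 0.9106 mol
n(G) = 57.10 / 82.80 = 0.6896 mol
n/ν for E = 0.9106/1 = 0.9106
n/ν for G = 0.6896/1 = 0.6896
Smallest n/ν is G → limiting reagent.
n(A) produced = (3/1) × 0.6896 = 2.069 mol
Step 2:
n(A) available = 2.069 mol
n(R) = 830.0 / 133.80 = 6.203 mol
n/ν for A = 2.069/1 = 2.069
n/ν for R = 6.203/2 = 3.102
Smallest n/ν is A → limiting reagent.
n(T) = (3/1) × 2.069 = 6.207 mol
mass = 6.207 × 117.30 = 728.1 g

728 g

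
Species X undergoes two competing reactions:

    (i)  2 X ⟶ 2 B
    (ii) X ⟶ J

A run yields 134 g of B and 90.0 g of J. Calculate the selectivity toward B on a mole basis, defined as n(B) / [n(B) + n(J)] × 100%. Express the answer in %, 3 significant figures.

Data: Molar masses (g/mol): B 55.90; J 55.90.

59.8 %

n(B) = 134 / 55.90 = 2.397 mol
n(J) = 90.0 / 55.90 = 1.610 mol
selectivity = 2.397/(2.397+1.610) × 100 = 59.82 %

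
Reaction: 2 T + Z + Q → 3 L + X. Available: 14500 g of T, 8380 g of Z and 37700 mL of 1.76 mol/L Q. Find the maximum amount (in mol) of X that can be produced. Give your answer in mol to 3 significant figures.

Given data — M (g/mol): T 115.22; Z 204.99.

40.9 mol

n(T) = 14500 / 115.22 = 125.8 mol
n(Z) = 8380 / 204.99 = 40.88 mol
n(Q) = 1.76 × 37700/1000 = 66.35 mol
n/ν for T = 125.8/2 = 62.90
n/ν for Z = 40.88/1 = 40.88
n/ν for Q = 66.35/1 = 66.35
Smallest n/ν is Z → limiting reagent.
n(X) = (1/1) × 40.88 = 40.88 mol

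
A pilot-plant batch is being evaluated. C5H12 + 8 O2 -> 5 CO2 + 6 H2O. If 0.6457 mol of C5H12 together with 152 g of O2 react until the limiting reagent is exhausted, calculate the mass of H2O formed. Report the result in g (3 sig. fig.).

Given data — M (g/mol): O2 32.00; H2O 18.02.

n(C5H12) = 0.6457 mol
n(O2) = 152.0 / 32.00 = 4.750 mol
n/ν for C5H12 = 0.6457/1 = 0.6457
n/ν for O2 = 4.750/8 = 0.5938
Smallest n/ν is O2 → limiting reagent.
n(H2O) = (6/8) × 4.750 = 3.563 mol
mass = 3.563 × 18.02 = 64.21 g

64.2 g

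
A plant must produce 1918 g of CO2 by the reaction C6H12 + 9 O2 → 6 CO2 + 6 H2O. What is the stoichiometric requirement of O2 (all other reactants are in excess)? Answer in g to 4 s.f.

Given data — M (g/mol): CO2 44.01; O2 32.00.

n(CO2) = 1918 / 44.01 = 43.58 mol
n(O2) = (9/6) × 43.58 = 65.37 mol
mass = 65.37 × 32.00 = 2092 g

2092 g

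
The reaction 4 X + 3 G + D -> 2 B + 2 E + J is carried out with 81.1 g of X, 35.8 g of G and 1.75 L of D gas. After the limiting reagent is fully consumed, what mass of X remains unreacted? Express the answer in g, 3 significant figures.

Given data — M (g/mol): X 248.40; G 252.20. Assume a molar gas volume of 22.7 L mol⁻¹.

n(X) = 81.10 / 248.40 = 0.3265 mol
n(G) = 35.80 / 252.20 = 0.1420 mol
n(D) = 1.750 / 22.7 = 0.07709 mol
n/ν for X = 0.3265/4 = 0.08163
n/ν for G = 0.1420/3 = 0.04733
n/ν for D = 0.07709/1 = 0.07709
Smallest n/ν is G → limiting reagent.
X consumed = (4/3) × 0.1420 = 0.1893 mol
X remaining = 0.3265 − 0.1893 = 0.1372 mol
mass = 0.1372 × 248.40 = 34.08 g

34.1 g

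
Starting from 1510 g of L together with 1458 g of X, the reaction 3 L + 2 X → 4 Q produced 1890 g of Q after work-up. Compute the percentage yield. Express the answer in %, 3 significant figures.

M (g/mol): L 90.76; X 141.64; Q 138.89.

n(L) = 1510 / 90.76 = 16.64 mol
n(X) = 1458 / 141.64 = 10.29 mol
n/ν for L = 16.64/3 = 5.547
n/ν for X = 10.29/2 = 5.145
Smallest n/ν is X → limiting reagent.
theoretical n(Q) = (4/2) × 10.29 = 20.58 mol → 2858 g
% yield = 1890 / 2858 × 100 = 66.13 %

66.1 %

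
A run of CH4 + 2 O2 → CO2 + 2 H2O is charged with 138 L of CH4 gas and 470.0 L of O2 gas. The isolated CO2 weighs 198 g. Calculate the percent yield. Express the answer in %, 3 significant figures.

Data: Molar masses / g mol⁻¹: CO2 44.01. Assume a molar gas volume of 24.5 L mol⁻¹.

n(CH4) = 138.0 / 24.5 = 5.633 mol
n(O2) = 470.0 / 24.5 = 19.18 mol
n/ν → CH4: 5.633, O2: 9.590; CH4 is limiting.
theoretical n(CO2) = (1/1) × 5.633 = 5.633 mol → 247.9 g
% yield = 198 / 247.9 × 100 = 79.87 %

79.9 %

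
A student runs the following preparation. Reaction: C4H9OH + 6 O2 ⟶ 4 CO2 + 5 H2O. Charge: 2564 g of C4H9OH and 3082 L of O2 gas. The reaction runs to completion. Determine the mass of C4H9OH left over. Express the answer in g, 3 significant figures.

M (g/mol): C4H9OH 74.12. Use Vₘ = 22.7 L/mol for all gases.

887 g

n(C4H9OH) = 2564 / 74.12 = 34.59 mol
n(O2) = 3082 / 22.7 = 135.8 mol
n/ν → C4H9OH: 34.59, O2: 22.63; O2 is limiting.
C4H9OH consumed = (1/6) × 135.8 = 22.63 mol
C4H9OH remaining = 34.59 − 22.63 = 11.96 mol
mass = 11.96 × 74.12 = 886.5 g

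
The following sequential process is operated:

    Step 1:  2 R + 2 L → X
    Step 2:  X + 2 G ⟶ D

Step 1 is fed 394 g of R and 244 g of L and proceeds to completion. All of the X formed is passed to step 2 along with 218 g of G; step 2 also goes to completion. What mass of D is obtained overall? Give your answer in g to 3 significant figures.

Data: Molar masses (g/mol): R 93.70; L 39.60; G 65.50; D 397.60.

662 g

Step 1:
n(R) = 394.0 / 93.70 = 4.205 mol
n(L) = 244.0 / 39.60 = 6.162 mol
n/ν for R = 4.205/2 = 2.103
n/ν for L = 6.162/2 = 3.081
Smallest n/ν is R → limiting reagent.
n(X) produced = (1/2) × 4.205 = 2.103 mol
Step 2:
n(X) available = 2.103 mol
n(G) = 218.0 / 65.50 = 3.328 mol
n/ν for X = 2.103/1 = 2.103
n/ν for G = 3.328/2 = 1.664
Smallest n/ν is G → limiting reagent.
n(D) = (1/2) × 3.328 = 1.664 mol
mass = 1.664 × 397.60 = 661.6 g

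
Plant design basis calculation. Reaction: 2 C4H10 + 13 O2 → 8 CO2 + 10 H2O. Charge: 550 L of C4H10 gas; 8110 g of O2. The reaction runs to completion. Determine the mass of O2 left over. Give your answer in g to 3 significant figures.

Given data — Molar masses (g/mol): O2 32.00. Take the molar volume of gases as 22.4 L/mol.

3000 g

n(C4H10) = 550.0 / 22.4 = 24.55 mol
n(O2) = 8110 / 32.00 = 253.4 mol
n/ν → C4H10: 12.28, O2: 19.49; C4H10 is limiting.
O2 consumed = (13/2) × 24.55 = 159.6 mol
O2 remaining = 253.4 − 159.6 = 93.80 mol
mass = 93.80 × 32.00 = 3002 g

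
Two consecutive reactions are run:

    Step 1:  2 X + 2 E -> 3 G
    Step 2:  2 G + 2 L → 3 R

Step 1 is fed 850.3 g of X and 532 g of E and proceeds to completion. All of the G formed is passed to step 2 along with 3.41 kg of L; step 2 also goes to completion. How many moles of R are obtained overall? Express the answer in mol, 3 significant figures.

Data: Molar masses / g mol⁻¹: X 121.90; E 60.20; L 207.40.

15.7 mol

Step 1:
n(X) = 850.3 / 121.90 = 6.975 mol
n(E) = 532.0 / 60.20 = 8.837 mol
n/ν → X: 3.488, E: 4.419; X is limiting.
n(G) produced = (3/2) × 6.975 = 10.46 mol
Step 2:
n(G) available = 10.46 mol
n(L) = 3.410×1000 / 207.40 = 16.44 mol
n/ν → G: 5.230, L: 8.220; G is limiting.
n(R) = (3/2) × 10.46 = 15.69 mol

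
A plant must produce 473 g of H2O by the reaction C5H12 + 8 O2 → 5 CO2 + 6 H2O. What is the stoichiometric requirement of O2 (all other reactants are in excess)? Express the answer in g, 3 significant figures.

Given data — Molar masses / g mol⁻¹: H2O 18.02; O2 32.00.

n(H2O) = 473 / 18.02 = 26.25 mol
n(O2) = (8/6) × 26.25 = 35.00 mol
mass = 35.00 × 32.00 = 1120 g

1120 g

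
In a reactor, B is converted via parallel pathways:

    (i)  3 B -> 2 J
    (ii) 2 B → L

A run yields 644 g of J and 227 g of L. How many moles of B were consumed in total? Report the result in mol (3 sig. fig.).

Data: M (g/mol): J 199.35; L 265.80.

n(J) = 644 / 199.35 = 3.230 mol
n(L) = 227 / 265.80 = 0.8540 mol
n(B) via (i) = (3/2)×3.230 = 4.845 mol
n(B) via (ii) = (2/1)×0.8540 = 1.708 mol
total n(B) = 4.845 + 1.708 = 6.553 mol

6.55 mol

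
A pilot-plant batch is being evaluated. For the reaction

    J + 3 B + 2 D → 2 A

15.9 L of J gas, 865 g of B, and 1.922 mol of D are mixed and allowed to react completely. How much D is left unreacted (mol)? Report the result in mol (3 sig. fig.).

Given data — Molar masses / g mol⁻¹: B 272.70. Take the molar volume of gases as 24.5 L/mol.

0.624 mol

n(J) = 15.90 / 24.5 = 0.6490 mol
n(B) = 865.0 / 272.70 = 3.172 mol
n(D) = 1.922 mol
n/ν for J = 0.6490/1 = 0.6490
n/ν for B = 3.172/3 = 1.057
n/ν for D = 1.922/2 = 0.9610
Smallest n/ν is J → limiting reagent.
D consumed = (2/1) × 0.6490 = 1.298 mol
D remaining = 1.922 − 1.298 = 0.6240 mol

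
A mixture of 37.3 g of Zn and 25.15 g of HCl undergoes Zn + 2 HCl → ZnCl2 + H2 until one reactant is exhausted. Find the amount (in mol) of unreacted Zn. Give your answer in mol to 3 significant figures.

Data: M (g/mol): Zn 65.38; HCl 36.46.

n(Zn) = 37.30 / 65.38 = 0.5705 mol
n(HCl) = 25.15 / 36.46 = 0.6898 mol
n/ν for Zn = 0.5705/1 = 0.5705
n/ν for HCl = 0.6898/2 = 0.3449
Smallest n/ν is HCl → limiting reagent.
Zn consumed = (1/2) × 0.6898 = 0.3449 mol
Zn remaining = 0.5705 − 0.3449 = 0.2256 mol

0.226 mol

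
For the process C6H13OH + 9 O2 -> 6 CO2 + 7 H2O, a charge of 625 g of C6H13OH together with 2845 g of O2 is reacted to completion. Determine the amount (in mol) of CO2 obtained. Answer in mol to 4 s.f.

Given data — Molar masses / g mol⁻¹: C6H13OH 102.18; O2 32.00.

n(C6H13OH) = 625.0 / 102.18 = 6.117 mol
n(O2) = 2845 / 32.00 = 88.91 mol
n/ν for C6H13OH = 6.117/1 = 6.117
n/ν for O2 = 88.91/9 = 9.879
Smallest n/ν is C6H13OH → limiting reagent.
n(CO2) = (6/1) × 6.117 = 36.70 mol

36.70 mol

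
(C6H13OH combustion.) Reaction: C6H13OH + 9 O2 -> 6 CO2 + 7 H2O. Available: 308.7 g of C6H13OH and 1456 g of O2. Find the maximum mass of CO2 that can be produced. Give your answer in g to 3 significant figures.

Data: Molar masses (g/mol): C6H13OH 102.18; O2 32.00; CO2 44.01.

n(C6H13OH) = 308.7 / 102.18 = 3.021 mol
n(O2) = 1456 / 32.00 = 45.50 mol
n/ν → C6H13OH: 3.021, O2: 5.056; C6H13OH is limiting.
n(CO2) = (6/1) × 3.021 = 18.13 mol
mass = 18.13 × 44.01 = 797.9 g

798 g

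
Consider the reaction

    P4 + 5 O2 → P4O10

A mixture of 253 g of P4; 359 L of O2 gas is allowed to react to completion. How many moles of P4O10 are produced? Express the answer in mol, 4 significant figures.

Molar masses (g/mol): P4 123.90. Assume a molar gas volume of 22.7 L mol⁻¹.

2.042 mol

n(P4) = 253.0 / 123.90 = 2.042 mol
n(O2) = 359.0 / 22.7 = 15.81 mol
n/ν for P4 = 2.042/1 = 2.042
n/ν for O2 = 15.81/5 = 3.162
Smallest n/ν is P4 → limiting reagent.
n(P4O10) = (1/1) × 2.042 = 2.042 mol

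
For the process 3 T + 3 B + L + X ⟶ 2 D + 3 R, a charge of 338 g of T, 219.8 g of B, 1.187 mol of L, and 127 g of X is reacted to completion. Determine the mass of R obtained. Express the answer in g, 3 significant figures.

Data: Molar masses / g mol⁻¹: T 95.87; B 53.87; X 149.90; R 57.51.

146 g

n(T) = 338.0 / 95.87 = 3.526 mol
n(B) = 219.8 / 53.87 = 4.080 mol
n(L) = 1.187 mol
n(X) = 127.0 / 149.90 = 0.8472 mol
n/ν for T = 3.526/3 = 1.175
n/ν for B = 4.080/3 = 1.360
n/ν for L = 1.187/1 = 1.187
n/ν for X = 0.8472/1 = 0.8472
Smallest n/ν is X → limiting reagent.
n(R) = (3/1) × 0.8472 = 2.542 mol
mass = 2.542 × 57.51 = 146.2 g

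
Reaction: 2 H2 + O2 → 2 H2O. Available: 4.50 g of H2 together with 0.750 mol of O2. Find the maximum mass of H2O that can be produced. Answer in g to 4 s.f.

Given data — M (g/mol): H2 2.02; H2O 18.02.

27.03 g

n(H2) = 4.500 / 2.02 = 2.228 mol
n(O2) = 0.7500 mol
n/ν for H2 = 2.228/2 = 1.114
n/ν for O2 = 0.7500/1 = 0.7500
Smallest n/ν is O2 → limiting reagent.
n(H2O) = (2/1) × 0.7500 = 1.500 mol
mass = 1.500 × 18.02 = 27.03 g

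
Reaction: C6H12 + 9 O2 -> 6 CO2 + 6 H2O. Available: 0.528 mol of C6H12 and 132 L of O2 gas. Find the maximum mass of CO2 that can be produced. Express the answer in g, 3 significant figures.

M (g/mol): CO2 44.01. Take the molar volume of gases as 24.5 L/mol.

139 g

n(C6H12) = 0.5280 mol
n(O2) = 132.0 / 24.5 = 5.388 mol
n/ν for C6H12 = 0.5280/1 = 0.5280
n/ν for O2 = 5.388/9 = 0.5987
Smallest n/ν is C6H12 → limiting reagent.
n(CO2) = (6/1) × 0.5280 = 3.168 mol
mass = 3.168 × 44.01 = 139.4 g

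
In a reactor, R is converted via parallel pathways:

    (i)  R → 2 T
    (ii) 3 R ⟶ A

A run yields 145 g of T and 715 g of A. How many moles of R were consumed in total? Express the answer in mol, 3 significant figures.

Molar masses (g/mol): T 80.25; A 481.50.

5.36 mol

n(T) = 145 / 80.25 = 1.807 mol
n(A) = 715 / 481.50 = 1.485 mol
n(R) via (i) = (1/2)×1.807 = 0.9035 mol
n(R) via (ii) = (3/1)×1.485 = 4.455 mol
total n(R) = 0.9035 + 4.455 = 5.359 mol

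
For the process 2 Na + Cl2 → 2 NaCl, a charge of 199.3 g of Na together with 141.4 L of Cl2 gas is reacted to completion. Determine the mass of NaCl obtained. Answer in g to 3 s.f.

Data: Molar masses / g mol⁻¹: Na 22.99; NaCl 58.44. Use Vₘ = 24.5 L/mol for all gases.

507 g

n(Na) = 199.3 / 22.99 = 8.669 mol
n(Cl2) = 141.4 / 24.5 = 5.771 mol
n/ν for Na = 8.669/2 = 4.335
n/ν for Cl2 = 5.771/1 = 5.771
Smallest n/ν is Na → limiting reagent.
n(NaCl) = (2/2) × 8.669 = 8.669 mol
mass = 8.669 × 58.44 = 506.6 g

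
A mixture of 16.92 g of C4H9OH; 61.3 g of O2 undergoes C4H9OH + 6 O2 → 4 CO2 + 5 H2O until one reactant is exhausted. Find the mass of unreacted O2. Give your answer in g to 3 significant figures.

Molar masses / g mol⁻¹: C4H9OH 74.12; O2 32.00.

n(C4H9OH) = 16.92 / 74.12 = 0.2283 mol
n(O2) = 61.30 / 32.00 = 1.916 mol
n/ν for C4H9OH = 0.2283/1 = 0.2283
n/ν for O2 = 1.916/6 = 0.3193
Smallest n/ν is C4H9OH → limiting reagent.
O2 consumed = (6/1) × 0.2283 = 1.370 mol
O2 remaining = 1.916 − 1.370 = 0.5460 mol
mass = 0.5460 × 32.00 = 17.47 g

17.5 g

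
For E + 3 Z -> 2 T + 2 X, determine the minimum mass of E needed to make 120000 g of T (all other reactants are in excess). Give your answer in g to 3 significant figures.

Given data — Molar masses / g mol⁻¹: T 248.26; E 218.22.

52700 g

n(T) = 120000 / 248.26 = 483.4 mol
n(E) = (1/2) × 483.4 = 241.7 mol
mass = 241.7 × 218.22 = 52740 g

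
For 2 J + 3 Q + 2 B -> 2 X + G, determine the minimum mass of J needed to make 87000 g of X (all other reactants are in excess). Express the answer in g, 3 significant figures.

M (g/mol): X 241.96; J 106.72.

n(X) = 87000 / 241.96 = 359.6 mol
n(J) = (2/2) × 359.6 = 359.6 mol
mass = 359.6 × 106.72 = 38380 g

38400 g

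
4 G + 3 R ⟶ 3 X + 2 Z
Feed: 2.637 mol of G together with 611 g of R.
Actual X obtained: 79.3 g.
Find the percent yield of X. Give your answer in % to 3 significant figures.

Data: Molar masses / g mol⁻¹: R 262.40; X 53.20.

75.4 %

n(G) = 2.637 mol
n(R) = 611.0 / 262.40 = 2.329 mol
n/ν for G = 2.637/4 = 0.6593
n/ν for R = 2.329/3 = 0.7763
Smallest n/ν is G → limiting reagent.
theoretical n(X) = (3/4) × 2.637 = 1.978 mol → 105.2 g
% yield = 79.3 / 105.2 × 100 = 75.38 %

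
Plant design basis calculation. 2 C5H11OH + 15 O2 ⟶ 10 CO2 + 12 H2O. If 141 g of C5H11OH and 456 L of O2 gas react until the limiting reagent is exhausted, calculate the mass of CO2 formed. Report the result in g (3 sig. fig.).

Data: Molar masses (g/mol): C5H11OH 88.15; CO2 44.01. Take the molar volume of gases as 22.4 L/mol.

352 g

n(C5H11OH) = 141.0 / 88.15 = 1.600 mol
n(O2) = 456.0 / 22.4 = 20.36 mol
n/ν for C5H11OH = 1.600/2 = 0.8000
n/ν for O2 = 20.36/15 = 1.357
Smallest n/ν is C5H11OH → limiting reagent.
n(CO2) = (10/2) × 1.600 = 8.000 mol
mass = 8.000 × 44.01 = 352.1 g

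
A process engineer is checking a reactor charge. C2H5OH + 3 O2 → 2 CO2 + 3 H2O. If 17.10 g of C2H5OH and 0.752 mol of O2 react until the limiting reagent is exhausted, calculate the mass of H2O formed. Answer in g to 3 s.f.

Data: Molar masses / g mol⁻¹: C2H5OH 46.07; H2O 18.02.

13.6 g

n(C2H5OH) = 17.10 / 46.07 = 0.3712 mol
n(O2) = 0.7520 mol
n/ν → C2H5OH: 0.3712, O2: 0.2507; O2 is limiting.
n(H2O) = (3/3) × 0.7520 = 0.7520 mol
mass = 0.7520 × 18.02 = 13.55 g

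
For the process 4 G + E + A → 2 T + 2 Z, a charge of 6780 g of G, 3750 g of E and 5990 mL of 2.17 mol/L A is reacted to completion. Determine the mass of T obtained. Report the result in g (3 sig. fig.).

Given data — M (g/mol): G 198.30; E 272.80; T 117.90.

n(G) = 6780 / 198.30 = 34.19 mol
n(E) = 3750 / 272.80 = 13.75 mol
n(A) = 2.17 × 5990/1000 = 13.00 mol
n/ν for G = 34.19/4 = 8.548
n/ν for E = 13.75/1 = 13.75
n/ν for A = 13.00/1 = 13.00
Smallest n/ν is G → limiting reagent.
n(T) = (2/4) × 34.19 = 17.10 mol
mass = 17.10 × 117.90 = 2016 g

2020 g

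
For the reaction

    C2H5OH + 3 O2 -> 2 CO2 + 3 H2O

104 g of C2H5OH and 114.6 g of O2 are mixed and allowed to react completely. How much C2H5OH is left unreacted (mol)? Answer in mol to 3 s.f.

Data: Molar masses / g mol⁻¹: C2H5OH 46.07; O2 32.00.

1.06 mol

n(C2H5OH) = 104.0 / 46.07 = 2.257 mol
n(O2) = 114.6 / 32.00 = 3.581 mol
n/ν for C2H5OH = 2.257/1 = 2.257
n/ν for O2 = 3.581/3 = 1.194
Smallest n/ν is O2 → limiting reagent.
C2H5OH consumed = (1/3) × 3.581 = 1.194 mol
C2H5OH remaining = 2.257 − 1.194 = 1.063 mol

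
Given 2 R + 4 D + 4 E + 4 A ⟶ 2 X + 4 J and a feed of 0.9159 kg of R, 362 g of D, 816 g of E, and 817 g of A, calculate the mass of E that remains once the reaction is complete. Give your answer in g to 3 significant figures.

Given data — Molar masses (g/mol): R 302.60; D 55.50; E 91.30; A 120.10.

263 g

n(R) = 0.9159×1000 / 302.60 = 3.027 mol
n(D) = 362.0 / 55.50 = 6.523 mol
n(E) = 816.0 / 91.30 = 8.938 mol
n(A) = 817.0 / 120.10 = 6.803 mol
n/ν for R = 3.027/2 = 1.514
n/ν for D = 6.523/4 = 1.631
n/ν for E = 8.938/4 = 2.235
n/ν for A = 6.803/4 = 1.701
Smallest n/ν is R → limiting reagent.
E consumed = (4/2) × 3.027 = 6.054 mol
E remaining = 8.938 − 6.054 = 2.884 mol
mass = 2.884 × 91.30 = 263.3 g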